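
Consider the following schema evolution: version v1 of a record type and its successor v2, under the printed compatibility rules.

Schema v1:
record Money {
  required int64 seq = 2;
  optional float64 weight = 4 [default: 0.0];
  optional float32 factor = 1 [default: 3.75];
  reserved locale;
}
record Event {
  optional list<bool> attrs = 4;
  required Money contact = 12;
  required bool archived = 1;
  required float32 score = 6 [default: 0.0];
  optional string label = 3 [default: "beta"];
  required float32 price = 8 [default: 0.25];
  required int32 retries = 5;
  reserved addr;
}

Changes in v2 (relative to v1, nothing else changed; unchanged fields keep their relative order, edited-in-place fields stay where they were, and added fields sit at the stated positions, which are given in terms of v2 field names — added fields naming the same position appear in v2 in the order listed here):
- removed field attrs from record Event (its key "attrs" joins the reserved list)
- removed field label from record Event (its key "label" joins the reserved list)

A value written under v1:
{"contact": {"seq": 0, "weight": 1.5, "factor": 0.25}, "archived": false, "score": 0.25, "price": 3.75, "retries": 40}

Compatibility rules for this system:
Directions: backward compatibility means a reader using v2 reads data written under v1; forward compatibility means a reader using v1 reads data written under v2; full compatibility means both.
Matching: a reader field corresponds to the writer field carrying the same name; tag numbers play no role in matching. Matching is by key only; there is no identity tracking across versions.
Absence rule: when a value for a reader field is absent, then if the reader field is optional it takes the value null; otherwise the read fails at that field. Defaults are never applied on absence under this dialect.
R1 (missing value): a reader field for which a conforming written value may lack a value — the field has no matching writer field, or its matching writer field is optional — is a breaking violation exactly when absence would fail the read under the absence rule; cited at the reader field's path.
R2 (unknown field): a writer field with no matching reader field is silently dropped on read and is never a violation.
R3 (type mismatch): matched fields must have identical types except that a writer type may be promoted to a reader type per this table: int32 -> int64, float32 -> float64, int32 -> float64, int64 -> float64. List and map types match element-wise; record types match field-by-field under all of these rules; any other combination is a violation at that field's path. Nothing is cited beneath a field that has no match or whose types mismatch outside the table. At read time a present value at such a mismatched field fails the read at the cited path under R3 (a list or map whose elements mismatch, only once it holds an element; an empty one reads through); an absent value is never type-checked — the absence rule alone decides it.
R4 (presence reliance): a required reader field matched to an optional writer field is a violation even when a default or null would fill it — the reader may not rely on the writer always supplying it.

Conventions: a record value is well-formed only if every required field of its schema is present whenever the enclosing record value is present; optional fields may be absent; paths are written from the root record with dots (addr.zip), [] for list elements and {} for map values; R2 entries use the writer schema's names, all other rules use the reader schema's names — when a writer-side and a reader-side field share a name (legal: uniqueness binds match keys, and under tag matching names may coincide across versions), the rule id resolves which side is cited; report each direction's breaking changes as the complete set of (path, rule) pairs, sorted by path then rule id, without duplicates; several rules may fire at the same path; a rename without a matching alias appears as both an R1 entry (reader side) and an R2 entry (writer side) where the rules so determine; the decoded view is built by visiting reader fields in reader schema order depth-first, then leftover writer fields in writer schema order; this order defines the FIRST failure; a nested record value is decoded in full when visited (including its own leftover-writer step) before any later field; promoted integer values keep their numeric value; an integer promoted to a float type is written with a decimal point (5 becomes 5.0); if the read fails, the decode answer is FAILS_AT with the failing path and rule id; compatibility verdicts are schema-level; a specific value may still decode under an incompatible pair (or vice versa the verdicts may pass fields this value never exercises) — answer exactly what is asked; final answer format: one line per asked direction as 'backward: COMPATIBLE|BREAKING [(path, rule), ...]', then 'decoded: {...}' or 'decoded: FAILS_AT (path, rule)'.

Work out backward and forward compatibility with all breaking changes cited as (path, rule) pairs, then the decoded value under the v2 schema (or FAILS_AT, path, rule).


backward: COMPATIBLE []; forward: COMPATIBLE []; decoded: {"contact": {"seq": 0, "weight": 1.5, "factor": 0.25}, "archived": false, "score": 0.25, "price": 3.75, "retries": 40}

arrows below run writer -> reader for Event
backward analysis of Event with v2 as reader and v1 as writer:
  contact: paired with writer contact (Money -> Money; writer required)
  archived: paired with writer archived (bool -> bool; writer required)
  score: paired with writer score (float32 -> float32; writer required)
  price: paired with writer price (float32 -> float32; writer required)
  retries: paired with writer retries (int32 -> int32; writer required)
  writer field attrs has no reader counterpart
  writer field label has no reader counterpart
  contact.seq: paired with writer contact.seq (int64 -> int64; writer required)
  contact.weight: paired with writer contact.weight (float64 -> float64; writer optional)
  contact.factor: paired with writer contact.factor (float32 -> float32; writer optional)
  nothing fires on Event: backward is COMPATIBLE
forward analysis of Event with v1 as reader and v2 as writer:
  attrs has no writer counterpart
  contact: paired with writer contact (Money -> Money; writer required)
  archived: paired with writer archived (bool -> bool; writer required)
  score: paired with writer score (float32 -> float32; writer required)
  label has no writer counterpart
  price: paired with writer price (float32 -> float32; writer required)
  retries: paired with writer retries (int32 -> int32; writer required)
  contact.seq: paired with writer contact.seq (int64 -> int64; writer required)
  contact.weight: paired with writer contact.weight (float64 -> float64; writer optional)
  contact.factor: paired with writer contact.factor (float32 -> float32; writer optional)
  nothing fires on Event: forward is COMPATIBLE
decoding the Event value with the v2 reader:
  contact.seq := 0
  contact.weight := 1.5
  contact.factor := 0.25
  archived := false
  score := 0.25
  price := 3.75
  retries := 40
  => decoded: {"contact": {"seq": 0, "weight": 1.5, "factor": 0.25}, "archived": false, "score": 0.25, "price": 3.75, "retries": 40}


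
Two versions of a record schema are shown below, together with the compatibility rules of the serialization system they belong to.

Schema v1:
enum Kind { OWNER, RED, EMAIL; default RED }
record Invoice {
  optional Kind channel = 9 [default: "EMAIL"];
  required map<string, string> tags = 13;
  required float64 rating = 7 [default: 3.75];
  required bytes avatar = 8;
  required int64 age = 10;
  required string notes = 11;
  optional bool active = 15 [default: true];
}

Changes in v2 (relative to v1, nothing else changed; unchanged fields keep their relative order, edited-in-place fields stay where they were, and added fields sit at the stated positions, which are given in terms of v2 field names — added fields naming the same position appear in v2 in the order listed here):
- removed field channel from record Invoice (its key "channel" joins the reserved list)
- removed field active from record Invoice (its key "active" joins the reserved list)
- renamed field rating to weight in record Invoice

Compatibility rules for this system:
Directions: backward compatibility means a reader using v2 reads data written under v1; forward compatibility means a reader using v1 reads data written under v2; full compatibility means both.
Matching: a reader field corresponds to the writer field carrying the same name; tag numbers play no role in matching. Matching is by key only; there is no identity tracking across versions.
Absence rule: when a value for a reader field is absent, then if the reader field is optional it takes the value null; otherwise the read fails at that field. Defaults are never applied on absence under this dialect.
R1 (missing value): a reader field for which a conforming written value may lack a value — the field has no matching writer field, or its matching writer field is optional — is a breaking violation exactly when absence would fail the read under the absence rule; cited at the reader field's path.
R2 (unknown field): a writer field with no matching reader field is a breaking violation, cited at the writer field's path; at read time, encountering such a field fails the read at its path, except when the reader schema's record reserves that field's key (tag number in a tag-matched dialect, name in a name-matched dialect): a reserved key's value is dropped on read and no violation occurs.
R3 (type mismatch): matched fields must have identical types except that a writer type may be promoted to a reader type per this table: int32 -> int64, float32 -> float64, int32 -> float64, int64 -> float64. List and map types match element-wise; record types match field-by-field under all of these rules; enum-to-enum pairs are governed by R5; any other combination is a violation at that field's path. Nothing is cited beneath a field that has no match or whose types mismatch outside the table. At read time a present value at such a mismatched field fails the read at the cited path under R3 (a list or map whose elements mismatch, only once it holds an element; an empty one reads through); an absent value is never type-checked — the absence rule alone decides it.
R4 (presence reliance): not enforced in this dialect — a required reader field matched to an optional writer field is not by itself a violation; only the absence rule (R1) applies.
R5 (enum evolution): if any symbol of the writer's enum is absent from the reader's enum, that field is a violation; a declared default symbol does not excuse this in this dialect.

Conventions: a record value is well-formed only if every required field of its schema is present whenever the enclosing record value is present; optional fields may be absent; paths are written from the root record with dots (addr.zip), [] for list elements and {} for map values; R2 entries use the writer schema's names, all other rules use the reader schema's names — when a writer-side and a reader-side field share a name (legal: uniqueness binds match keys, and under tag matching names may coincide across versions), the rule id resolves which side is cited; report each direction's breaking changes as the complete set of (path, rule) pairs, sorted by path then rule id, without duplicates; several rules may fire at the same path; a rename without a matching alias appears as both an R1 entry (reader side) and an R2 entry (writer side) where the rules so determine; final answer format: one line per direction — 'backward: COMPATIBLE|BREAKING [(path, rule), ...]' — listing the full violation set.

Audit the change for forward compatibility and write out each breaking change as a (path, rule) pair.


forward: BREAKING [(rating, R1), (weight, R2)]

each type pair in Invoice: writer, then reader
forward for Invoice (reader v1, writer v2):
  no writer field matches reader channel
  writer required, map<string, string> -> map<string, string>: reader tags maps from writer tags
  no writer field matches reader rating
  writer required, bytes -> bytes: reader avatar maps from writer avatar
  writer required, int64 -> int64: reader age maps from writer age
  writer required, string -> string: reader notes maps from writer notes
  no writer field matches reader active
  leftover writer field: weight
  rule R1 violated at rating
  rule R2 violated at weight
  => 2 violation(s): forward is BREAKING for Invoice
checking off the Invoice differences that do not matter here:
  removed field channel from record Invoice (its key "channel" joins the reserved list) -> fires no rule on Invoice, leaving the asked answer as it is
  removed field active from record Invoice (its key "active" joins the reserved list) -> fires no rule on Invoice, leaving the asked answer as it is


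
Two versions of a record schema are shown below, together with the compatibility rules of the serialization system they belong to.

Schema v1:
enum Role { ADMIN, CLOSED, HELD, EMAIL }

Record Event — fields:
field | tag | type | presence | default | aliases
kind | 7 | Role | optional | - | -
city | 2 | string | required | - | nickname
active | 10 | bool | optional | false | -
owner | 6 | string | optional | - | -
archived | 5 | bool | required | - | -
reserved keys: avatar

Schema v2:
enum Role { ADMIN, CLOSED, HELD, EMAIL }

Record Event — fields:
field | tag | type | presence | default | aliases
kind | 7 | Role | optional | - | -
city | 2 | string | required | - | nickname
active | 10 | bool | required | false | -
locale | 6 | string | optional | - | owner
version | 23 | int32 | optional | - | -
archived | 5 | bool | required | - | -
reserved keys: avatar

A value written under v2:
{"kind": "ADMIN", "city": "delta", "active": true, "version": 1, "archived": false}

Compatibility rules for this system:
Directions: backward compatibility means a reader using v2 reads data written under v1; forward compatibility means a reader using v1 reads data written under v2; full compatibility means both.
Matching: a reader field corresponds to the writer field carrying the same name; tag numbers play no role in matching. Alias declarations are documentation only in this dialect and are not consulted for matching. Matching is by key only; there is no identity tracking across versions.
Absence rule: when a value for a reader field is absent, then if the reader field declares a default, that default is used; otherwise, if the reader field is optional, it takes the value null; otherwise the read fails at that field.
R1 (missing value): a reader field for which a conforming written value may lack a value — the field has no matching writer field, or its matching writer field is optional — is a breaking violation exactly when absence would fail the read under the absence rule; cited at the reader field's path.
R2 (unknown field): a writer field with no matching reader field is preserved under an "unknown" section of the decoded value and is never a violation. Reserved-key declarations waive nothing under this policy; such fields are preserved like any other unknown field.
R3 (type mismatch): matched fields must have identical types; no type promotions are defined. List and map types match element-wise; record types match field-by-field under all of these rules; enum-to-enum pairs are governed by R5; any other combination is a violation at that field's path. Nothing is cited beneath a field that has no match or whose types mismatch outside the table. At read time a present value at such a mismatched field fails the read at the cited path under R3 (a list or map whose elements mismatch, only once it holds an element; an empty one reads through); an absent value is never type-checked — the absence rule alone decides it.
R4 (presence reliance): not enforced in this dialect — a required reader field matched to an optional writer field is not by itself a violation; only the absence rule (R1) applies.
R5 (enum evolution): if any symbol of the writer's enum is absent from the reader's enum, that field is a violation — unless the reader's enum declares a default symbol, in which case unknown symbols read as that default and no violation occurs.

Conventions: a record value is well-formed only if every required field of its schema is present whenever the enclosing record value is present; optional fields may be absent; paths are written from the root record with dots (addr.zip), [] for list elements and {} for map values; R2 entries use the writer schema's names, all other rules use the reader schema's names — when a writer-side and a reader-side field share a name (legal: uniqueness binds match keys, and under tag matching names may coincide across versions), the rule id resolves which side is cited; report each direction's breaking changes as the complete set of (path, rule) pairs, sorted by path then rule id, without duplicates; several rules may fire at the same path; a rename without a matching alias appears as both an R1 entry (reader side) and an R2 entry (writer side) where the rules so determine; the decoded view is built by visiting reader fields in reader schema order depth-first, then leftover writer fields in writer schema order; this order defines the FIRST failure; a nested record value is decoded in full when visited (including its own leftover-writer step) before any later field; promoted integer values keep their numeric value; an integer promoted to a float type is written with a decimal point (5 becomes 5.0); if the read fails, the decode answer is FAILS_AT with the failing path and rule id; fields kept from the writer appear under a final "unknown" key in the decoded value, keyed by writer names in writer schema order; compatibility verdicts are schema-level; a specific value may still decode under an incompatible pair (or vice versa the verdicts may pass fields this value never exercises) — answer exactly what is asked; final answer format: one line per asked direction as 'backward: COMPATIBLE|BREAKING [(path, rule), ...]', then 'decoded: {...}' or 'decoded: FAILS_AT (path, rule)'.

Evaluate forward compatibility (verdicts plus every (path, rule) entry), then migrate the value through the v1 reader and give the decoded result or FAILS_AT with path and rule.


the writer's type comes first in each Event pair
forward analysis of Event with v1 as reader and v2 as writer:
  writer optional, Role -> Role: reader kind maps from writer kind
  writer required, string -> string: reader city maps from writer city
  writer required, bool -> bool: reader active maps from writer active
  no writer field matches reader owner
  writer required, bool -> bool: reader archived maps from writer archived
  writer field locale has no reader counterpart
  writer field version has no reader counterpart
  nothing fires on Event: forward is COMPATIBLE
migrating the Event value to v1:
  kind := "ADMIN"
  city := "delta"
  active := true
  owner := null (absent, optional -> null)
  archived := false
  writer version: kept under "unknown"
  => decoded: {"kind": "ADMIN", "city": "delta", "active": true, "owner": null, "archived": false, "unknown": {"version": 1}}
ruling out the remaining Event differences:
  renamed field owner to locale in record Event (alias owner declared on the renamed field) -> triggers nothing under Event's printed rules — same verdict
  field active in record Event: optional changed to required -> triggers nothing under Event's printed rules — same verdict

forward: COMPATIBLE []; decoded: {"kind": "ADMIN", "city": "delta", "active": true, "owner": null, "archived": false, "unknown": {"version": 1}}


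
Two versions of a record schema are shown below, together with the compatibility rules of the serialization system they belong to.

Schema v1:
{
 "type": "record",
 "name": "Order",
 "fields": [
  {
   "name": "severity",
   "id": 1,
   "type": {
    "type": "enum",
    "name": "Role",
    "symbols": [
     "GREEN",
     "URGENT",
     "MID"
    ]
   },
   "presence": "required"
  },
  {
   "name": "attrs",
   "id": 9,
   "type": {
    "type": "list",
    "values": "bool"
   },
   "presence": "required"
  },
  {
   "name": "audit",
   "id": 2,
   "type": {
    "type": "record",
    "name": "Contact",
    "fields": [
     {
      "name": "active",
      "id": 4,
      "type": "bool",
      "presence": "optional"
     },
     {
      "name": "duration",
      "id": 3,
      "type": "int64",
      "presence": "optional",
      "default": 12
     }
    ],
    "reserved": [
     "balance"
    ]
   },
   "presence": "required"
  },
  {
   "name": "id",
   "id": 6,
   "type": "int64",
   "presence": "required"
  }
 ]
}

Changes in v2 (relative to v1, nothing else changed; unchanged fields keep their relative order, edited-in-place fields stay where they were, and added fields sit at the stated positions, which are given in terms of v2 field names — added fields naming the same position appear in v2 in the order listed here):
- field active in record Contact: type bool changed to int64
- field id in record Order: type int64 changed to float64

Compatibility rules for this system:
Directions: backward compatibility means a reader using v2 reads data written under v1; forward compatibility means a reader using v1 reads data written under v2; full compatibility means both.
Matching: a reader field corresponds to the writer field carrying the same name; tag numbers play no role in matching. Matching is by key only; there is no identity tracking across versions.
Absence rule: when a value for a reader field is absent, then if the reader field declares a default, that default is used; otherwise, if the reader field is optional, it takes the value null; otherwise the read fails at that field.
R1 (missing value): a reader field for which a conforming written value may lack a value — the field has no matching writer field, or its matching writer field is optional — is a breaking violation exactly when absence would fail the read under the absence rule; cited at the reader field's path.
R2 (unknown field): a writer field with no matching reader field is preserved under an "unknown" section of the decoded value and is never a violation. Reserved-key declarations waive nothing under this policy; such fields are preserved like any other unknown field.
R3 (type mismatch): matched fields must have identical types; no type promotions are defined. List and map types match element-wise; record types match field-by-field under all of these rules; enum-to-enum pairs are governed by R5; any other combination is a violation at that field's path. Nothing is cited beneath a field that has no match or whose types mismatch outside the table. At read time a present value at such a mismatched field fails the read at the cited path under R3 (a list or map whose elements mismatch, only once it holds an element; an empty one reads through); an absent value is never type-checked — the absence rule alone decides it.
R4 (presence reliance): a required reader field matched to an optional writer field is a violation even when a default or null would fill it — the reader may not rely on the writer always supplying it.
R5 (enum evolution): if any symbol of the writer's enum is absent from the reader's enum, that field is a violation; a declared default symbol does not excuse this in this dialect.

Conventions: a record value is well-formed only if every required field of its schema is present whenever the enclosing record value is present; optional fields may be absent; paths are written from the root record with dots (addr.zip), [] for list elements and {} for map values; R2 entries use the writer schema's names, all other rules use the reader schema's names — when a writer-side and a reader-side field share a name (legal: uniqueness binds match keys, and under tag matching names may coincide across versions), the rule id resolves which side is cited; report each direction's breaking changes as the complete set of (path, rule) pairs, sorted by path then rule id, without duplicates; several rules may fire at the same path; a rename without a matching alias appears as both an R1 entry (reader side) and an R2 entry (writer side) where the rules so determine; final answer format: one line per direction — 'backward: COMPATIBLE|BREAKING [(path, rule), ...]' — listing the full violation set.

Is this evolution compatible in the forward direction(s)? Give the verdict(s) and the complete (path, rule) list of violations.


each type pair in Order: writer, then reader
forward on Order — v1 reading data written by v2:
  severity: Role -> Role, writer required; from severity
  attrs: list<bool> -> list<bool>, writer required; from attrs
  audit: Contact -> Contact, writer required; from audit
  id: float64 -> int64, writer required; from id
  audit.active: int64 -> bool, writer optional; from audit.active
  audit.duration: int64 -> int64, writer optional; from audit.duration
  rule R3 violated at audit.active
  rule R3 violated at id
  => forward: BREAKING (2)

forward: BREAKING [(audit.active, R3), (id, R3)]


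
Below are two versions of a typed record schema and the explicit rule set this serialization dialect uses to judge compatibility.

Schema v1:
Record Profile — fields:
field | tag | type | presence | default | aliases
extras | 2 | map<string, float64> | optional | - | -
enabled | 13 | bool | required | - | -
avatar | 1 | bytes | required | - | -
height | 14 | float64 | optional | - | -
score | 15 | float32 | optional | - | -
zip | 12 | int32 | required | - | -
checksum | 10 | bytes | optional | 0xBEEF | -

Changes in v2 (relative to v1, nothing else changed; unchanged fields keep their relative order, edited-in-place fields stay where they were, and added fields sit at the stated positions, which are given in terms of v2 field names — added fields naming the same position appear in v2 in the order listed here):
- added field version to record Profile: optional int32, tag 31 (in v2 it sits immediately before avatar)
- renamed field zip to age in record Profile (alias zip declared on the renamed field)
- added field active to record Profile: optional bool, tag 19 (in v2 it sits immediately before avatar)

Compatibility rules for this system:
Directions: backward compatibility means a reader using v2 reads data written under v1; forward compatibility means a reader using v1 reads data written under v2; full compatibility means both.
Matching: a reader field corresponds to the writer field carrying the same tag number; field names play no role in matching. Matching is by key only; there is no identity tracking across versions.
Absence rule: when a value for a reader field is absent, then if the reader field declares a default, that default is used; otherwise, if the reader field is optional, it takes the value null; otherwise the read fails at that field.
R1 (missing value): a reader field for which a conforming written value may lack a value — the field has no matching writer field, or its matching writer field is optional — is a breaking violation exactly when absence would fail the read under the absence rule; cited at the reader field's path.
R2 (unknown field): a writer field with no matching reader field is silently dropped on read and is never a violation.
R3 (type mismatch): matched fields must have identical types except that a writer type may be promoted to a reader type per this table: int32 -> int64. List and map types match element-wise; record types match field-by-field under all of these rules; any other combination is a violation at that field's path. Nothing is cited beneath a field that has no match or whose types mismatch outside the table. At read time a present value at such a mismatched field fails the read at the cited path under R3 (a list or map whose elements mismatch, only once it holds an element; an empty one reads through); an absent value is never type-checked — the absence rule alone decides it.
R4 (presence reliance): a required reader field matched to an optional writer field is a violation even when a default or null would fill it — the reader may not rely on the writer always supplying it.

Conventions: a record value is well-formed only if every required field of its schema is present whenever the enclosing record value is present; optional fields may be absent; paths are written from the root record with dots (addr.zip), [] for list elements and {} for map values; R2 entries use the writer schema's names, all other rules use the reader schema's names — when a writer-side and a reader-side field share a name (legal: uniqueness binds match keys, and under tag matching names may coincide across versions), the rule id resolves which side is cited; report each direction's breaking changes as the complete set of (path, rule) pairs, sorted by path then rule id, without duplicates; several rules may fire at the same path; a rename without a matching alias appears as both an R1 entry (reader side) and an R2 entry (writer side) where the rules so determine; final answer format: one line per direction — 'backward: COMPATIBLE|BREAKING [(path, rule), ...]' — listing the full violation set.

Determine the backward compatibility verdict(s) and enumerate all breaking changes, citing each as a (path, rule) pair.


backward: COMPATIBLE []

in Profile below, arrows point writer -> reader
checking backward for Profile: reader v2 against writer v1:
  writer optional, map<string, float64> -> map<string, float64>: reader extras maps from writer extras
  writer required, bool -> bool: reader enabled maps from writer enabled
  version has no writer counterpart
  active has no writer counterpart
  writer required, bytes -> bytes: reader avatar maps from writer avatar
  writer optional, float64 -> float64: reader height maps from writer height
  writer optional, float32 -> float32: reader score maps from writer score
  writer required, int32 -> int32: reader age maps from writer zip
  writer optional, bytes -> bytes: reader checksum maps from writer checksum
  => backward verdict for Profile: COMPATIBLE, no violations
the rest of the Profile diff is inert for this question:
  added field active to record Profile: optional bool, tag 19 (in v2 it sits immediately before avatar) -> no rule fires on it in Profile's dialect; the asked verdict holds
  renamed field zip to age in record Profile (alias zip declared on the renamed field) -> no rule fires on it in Profile's dialect; the asked verdict holds
  added field version to record Profile: optional int32, tag 31 (in v2 it sits immediately before avatar) -> no rule fires on it in Profile's dialect; the asked verdict holds


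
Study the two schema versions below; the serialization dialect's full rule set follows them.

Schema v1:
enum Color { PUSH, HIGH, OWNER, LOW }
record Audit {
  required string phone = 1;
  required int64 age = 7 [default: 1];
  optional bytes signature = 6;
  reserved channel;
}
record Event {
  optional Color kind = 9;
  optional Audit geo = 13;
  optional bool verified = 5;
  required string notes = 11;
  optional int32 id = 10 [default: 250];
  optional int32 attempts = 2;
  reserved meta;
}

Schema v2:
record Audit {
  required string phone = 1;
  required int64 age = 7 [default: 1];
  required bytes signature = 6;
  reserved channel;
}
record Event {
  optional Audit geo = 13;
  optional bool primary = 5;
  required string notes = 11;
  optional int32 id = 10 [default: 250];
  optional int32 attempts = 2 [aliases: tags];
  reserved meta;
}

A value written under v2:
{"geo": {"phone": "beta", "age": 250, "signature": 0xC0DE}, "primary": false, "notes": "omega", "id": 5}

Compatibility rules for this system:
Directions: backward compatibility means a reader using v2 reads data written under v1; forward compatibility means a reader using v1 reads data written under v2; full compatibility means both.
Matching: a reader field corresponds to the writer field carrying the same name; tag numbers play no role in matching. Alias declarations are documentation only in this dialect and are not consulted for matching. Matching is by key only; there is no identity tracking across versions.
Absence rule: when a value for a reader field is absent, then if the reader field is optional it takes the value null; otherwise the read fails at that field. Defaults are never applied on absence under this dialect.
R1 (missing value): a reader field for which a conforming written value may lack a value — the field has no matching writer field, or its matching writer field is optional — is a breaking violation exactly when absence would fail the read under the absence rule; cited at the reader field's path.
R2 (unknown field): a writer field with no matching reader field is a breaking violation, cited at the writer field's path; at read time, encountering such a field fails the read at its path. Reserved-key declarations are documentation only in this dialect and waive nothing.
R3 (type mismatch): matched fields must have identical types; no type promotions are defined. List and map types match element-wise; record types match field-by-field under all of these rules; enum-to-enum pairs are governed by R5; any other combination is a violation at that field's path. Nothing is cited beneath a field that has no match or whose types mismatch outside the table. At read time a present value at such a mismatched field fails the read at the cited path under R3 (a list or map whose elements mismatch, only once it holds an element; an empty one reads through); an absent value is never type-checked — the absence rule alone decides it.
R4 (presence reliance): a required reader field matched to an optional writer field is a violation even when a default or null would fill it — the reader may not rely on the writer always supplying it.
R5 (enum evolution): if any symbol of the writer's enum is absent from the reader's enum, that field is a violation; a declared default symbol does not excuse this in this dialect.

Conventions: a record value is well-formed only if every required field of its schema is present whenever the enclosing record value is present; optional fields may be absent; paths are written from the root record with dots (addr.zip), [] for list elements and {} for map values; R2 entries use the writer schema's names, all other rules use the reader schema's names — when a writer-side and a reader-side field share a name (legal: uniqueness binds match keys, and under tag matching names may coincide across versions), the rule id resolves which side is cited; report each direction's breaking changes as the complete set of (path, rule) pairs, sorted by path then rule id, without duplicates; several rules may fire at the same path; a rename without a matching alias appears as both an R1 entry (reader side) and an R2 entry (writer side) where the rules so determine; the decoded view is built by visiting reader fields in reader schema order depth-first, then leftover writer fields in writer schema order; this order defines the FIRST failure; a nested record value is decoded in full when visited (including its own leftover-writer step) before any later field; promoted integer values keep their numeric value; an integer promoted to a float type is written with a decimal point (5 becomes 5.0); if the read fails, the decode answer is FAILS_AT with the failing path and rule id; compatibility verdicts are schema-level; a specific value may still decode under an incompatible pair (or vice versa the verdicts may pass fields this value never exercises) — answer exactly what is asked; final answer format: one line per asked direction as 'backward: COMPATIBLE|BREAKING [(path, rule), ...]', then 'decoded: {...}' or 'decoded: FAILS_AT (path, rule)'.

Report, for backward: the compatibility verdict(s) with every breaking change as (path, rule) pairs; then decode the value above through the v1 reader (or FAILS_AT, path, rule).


arrows below run writer -> reader for Event
checking backward for Event: reader v2 against writer v1:
  writer optional, Audit -> Audit: reader geo maps from writer geo
  primary: no writer-side match
  writer required, string -> string: reader notes maps from writer notes
  writer optional, int32 -> int32: reader id maps from writer id
  writer optional, int32 -> int32: reader attempts maps from writer attempts
  writer field kind has no reader counterpart
  writer field verified has no reader counterpart
  writer required, string -> string: reader geo.phone maps from writer geo.phone
  writer required, int64 -> int64: reader geo.age maps from writer geo.age
  writer optional, bytes -> bytes: reader geo.signature maps from writer geo.signature
  violation R1 at geo.signature
  violation R4 at geo.signature
  violation R2 at kind
  violation R2 at verified
  => backward verdict for Event: BREAKING, 4 violation(s)
decode walk for Event under reader schema v1:
  kind := null (absent, optional -> null)
  geo.phone := "beta"
  geo.age := 250
  geo.signature := 0xC0DE
  verified := null (absent, optional -> null)
  notes := "omega"
  id := 5
  attempts := null (absent, optional -> null)
  read fails at primary under R2 (unknown field)
  => FAILS_AT (primary, R2)

backward: BREAKING [(geo.signature, R1), (geo.signature, R4), (kind, R2), (verified, R2)]; decoded: FAILS_AT (primary, R2)


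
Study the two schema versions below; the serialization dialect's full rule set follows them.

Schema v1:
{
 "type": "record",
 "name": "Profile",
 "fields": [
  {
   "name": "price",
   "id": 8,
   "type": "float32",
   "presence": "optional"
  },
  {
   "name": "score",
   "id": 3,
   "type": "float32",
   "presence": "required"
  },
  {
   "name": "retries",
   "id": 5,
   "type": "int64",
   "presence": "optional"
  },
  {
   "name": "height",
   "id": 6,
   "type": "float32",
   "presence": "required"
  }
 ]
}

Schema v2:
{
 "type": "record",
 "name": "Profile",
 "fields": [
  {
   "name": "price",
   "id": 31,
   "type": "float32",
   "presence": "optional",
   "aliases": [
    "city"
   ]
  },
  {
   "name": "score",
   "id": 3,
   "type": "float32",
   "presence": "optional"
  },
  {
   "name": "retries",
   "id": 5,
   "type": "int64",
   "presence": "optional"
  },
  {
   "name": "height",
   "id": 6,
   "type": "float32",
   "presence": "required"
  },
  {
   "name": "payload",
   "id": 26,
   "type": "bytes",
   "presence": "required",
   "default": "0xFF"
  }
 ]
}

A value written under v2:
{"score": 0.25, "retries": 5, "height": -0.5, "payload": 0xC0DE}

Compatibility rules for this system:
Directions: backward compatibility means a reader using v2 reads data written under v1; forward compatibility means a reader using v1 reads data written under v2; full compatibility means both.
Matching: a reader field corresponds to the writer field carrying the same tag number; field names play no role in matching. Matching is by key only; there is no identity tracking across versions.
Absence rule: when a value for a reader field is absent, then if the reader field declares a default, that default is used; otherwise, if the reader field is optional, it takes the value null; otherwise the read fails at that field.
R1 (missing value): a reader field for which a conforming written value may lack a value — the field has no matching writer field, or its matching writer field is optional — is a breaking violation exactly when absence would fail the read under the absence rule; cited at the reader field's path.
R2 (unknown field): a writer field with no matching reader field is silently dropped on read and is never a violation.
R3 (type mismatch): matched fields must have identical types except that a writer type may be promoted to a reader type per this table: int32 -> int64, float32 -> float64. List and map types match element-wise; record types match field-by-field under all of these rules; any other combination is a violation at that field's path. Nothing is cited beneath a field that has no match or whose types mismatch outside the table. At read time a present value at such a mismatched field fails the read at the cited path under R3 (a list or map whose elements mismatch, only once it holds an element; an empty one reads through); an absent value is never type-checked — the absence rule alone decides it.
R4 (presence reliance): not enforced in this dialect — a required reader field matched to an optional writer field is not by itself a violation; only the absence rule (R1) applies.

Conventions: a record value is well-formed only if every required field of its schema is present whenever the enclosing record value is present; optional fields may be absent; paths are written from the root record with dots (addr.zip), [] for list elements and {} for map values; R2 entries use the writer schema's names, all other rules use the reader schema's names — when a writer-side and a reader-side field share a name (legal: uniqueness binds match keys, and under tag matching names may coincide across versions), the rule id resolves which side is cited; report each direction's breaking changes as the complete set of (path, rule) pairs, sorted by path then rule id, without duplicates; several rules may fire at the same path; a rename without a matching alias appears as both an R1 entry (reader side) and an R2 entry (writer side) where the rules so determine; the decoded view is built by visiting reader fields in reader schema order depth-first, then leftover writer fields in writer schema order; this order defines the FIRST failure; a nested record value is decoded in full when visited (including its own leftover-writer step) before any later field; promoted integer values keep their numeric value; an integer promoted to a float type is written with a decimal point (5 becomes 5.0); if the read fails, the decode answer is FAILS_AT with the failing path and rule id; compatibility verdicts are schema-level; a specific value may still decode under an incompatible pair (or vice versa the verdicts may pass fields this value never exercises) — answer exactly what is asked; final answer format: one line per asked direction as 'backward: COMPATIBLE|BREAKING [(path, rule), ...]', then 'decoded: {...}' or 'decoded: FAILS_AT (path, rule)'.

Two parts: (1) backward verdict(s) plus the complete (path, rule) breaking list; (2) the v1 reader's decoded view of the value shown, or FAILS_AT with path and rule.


in Profile below, arrows point writer -> reader
backward pass over Profile, reader schema v2, writer schema v1:
  price: no writer-side match
  writer required, float32 -> float32: reader score maps from writer score
  writer optional, int64 -> int64: reader retries maps from writer retries
  writer required, float32 -> float32: reader height maps from writer height
  payload: no writer-side match
  price (writer side), unknown to reader
  => no violations; backward on Profile: COMPATIBLE
decode walk for Profile under reader schema v1:
  price := null (absent, optional -> null)
  score := 0.25
  retries := 5
  height := -0.5
  writer payload: unknown -> dropped
  => decoded: {"price": null, "score": 0.25, "retries": 5, "height": -0.5}
checking off the Profile differences that do not matter here:
  field price in record Profile: tag 8 changed to 31 -> triggers nothing under Profile's printed rules — same verdict
  added field payload to record Profile: required bytes, tag 26, default 0xFF (in v2 it sits last) -> triggers nothing under Profile's printed rules — same verdict
  field score in record Profile: required changed to optional -> its effect on Profile is confined to the forward direction, not asked

backward: COMPATIBLE []; decoded: {"price": null, "score": 0.25, "retries": 5, "height": -0.5}
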